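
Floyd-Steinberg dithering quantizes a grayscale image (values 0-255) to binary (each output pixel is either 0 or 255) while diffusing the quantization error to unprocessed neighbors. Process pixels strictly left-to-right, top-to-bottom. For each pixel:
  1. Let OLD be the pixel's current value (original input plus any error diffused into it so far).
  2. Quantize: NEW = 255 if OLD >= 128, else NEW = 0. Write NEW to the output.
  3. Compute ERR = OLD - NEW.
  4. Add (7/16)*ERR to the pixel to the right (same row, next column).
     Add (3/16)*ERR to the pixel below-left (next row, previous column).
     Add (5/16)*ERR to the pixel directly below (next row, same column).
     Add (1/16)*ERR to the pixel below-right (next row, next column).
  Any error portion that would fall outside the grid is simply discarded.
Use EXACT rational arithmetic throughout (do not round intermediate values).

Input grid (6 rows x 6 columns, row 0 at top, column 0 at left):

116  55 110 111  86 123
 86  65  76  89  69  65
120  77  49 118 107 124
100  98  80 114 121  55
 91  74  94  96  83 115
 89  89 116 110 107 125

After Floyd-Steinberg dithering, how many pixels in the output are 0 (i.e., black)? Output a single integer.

(0,0): OLD=116 → NEW=0, ERR=116
(0,1): OLD=423/4 → NEW=0, ERR=423/4
(0,2): OLD=10001/64 → NEW=255, ERR=-6319/64
(0,3): OLD=69431/1024 → NEW=0, ERR=69431/1024
(0,4): OLD=1895041/16384 → NEW=0, ERR=1895041/16384
(0,5): OLD=45508999/262144 → NEW=255, ERR=-21337721/262144
(1,0): OLD=9093/64 → NEW=255, ERR=-7227/64
(1,1): OLD=19139/512 → NEW=0, ERR=19139/512
(1,2): OLD=1324191/16384 → NEW=0, ERR=1324191/16384
(1,3): OLD=10555523/65536 → NEW=255, ERR=-6156157/65536
(1,4): OLD=222399033/4194304 → NEW=0, ERR=222399033/4194304
(1,5): OLD=4696982207/67108864 → NEW=0, ERR=4696982207/67108864
(2,0): OLD=751377/8192 → NEW=0, ERR=751377/8192
(2,1): OLD=35889067/262144 → NEW=255, ERR=-30957653/262144
(2,2): OLD=30677889/4194304 → NEW=0, ERR=30677889/4194304
(2,3): OLD=3584905465/33554432 → NEW=0, ERR=3584905465/33554432
(2,4): OLD=190658016171/1073741824 → NEW=255, ERR=-83146148949/1073741824
(2,5): OLD=1980973465181/17179869184 → NEW=0, ERR=1980973465181/17179869184
(3,0): OLD=446777761/4194304 → NEW=0, ERR=446777761/4194304
(3,1): OLD=3852119725/33554432 → NEW=0, ERR=3852119725/33554432
(3,2): OLD=38966881703/268435456 → NEW=255, ERR=-29484159577/268435456
(3,3): OLD=1464948585957/17179869184 → NEW=0, ERR=1464948585957/17179869184
(3,4): OLD=22320783459813/137438953472 → NEW=255, ERR=-12726149675547/137438953472
(3,5): OLD=100459462868299/2199023255552 → NEW=0, ERR=100459462868299/2199023255552
(4,0): OLD=78282722607/536870912 → NEW=255, ERR=-58619359953/536870912
(4,1): OLD=413771814083/8589934592 → NEW=0, ERR=413771814083/8589934592
(4,2): OLD=28563528642329/274877906944 → NEW=0, ERR=28563528642329/274877906944
(4,3): OLD=632804374978717/4398046511104 → NEW=255, ERR=-488697485352803/4398046511104
(4,4): OLD=1361323036403757/70368744177664 → NEW=0, ERR=1361323036403757/70368744177664
(4,5): OLD=148565475966775835/1125899906842624 → NEW=255, ERR=-138539000278093285/1125899906842624
(5,0): OLD=8783833505017/137438953472 → NEW=0, ERR=8783833505017/137438953472
(5,1): OLD=636280772442825/4398046511104 → NEW=255, ERR=-485221087888695/4398046511104
(5,2): OLD=2898533856763283/35184372088832 → NEW=0, ERR=2898533856763283/35184372088832
(5,3): OLD=136728897360797857/1125899906842624 → NEW=0, ERR=136728897360797857/1125899906842624
(5,4): OLD=306603150983482553/2251799813685248 → NEW=255, ERR=-267605801506255687/2251799813685248
(5,5): OLD=1288531351210693565/36028797018963968 → NEW=0, ERR=1288531351210693565/36028797018963968
Output grid:
  Row 0: ..#..#  (4 black, running=4)
  Row 1: #..#..  (4 black, running=8)
  Row 2: .#..#.  (4 black, running=12)
  Row 3: ..#.#.  (4 black, running=16)
  Row 4: #..#.#  (3 black, running=19)
  Row 5: .#..#.  (4 black, running=23)

Answer: 23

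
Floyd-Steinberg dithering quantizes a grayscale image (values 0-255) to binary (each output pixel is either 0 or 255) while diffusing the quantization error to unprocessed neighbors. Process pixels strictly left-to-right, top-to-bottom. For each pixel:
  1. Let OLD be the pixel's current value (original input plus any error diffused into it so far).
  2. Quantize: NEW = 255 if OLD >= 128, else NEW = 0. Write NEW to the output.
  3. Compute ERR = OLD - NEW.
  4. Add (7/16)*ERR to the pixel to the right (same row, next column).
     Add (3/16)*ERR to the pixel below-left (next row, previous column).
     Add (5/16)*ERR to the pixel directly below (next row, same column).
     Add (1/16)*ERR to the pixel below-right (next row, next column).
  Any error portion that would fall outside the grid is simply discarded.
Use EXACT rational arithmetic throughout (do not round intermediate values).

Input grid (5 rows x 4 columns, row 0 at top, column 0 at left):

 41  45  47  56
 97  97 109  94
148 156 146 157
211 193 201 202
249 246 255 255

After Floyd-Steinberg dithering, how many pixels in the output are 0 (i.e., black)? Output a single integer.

(0,0): OLD=41 → NEW=0, ERR=41
(0,1): OLD=1007/16 → NEW=0, ERR=1007/16
(0,2): OLD=19081/256 → NEW=0, ERR=19081/256
(0,3): OLD=362943/4096 → NEW=0, ERR=362943/4096
(1,0): OLD=31133/256 → NEW=0, ERR=31133/256
(1,1): OLD=381771/2048 → NEW=255, ERR=-140469/2048
(1,2): OLD=8049959/65536 → NEW=0, ERR=8049959/65536
(1,3): OLD=188836033/1048576 → NEW=255, ERR=-78550847/1048576
(2,0): OLD=5673577/32768 → NEW=255, ERR=-2682263/32768
(2,1): OLD=135671059/1048576 → NEW=255, ERR=-131715821/1048576
(2,2): OLD=232985855/2097152 → NEW=0, ERR=232985855/2097152
(2,3): OLD=6371037027/33554432 → NEW=255, ERR=-2185343133/33554432
(3,0): OLD=2715683033/16777216 → NEW=255, ERR=-1562507047/16777216
(3,1): OLD=34551569863/268435456 → NEW=255, ERR=-33899471417/268435456
(3,2): OLD=688935588409/4294967296 → NEW=255, ERR=-406281072071/4294967296
(3,3): OLD=10115902222095/68719476736 → NEW=255, ERR=-7407564345585/68719476736
(4,0): OLD=842747878693/4294967296 → NEW=255, ERR=-252468781787/4294967296
(4,1): OLD=5403453535471/34359738368 → NEW=255, ERR=-3358279748369/34359738368
(4,2): OLD=169956105120527/1099511627776 → NEW=255, ERR=-110419359962353/1099511627776
(4,3): OLD=3016458819492633/17592186044416 → NEW=255, ERR=-1469548621833447/17592186044416
Output grid:
  Row 0: ....  (4 black, running=4)
  Row 1: .#.#  (2 black, running=6)
  Row 2: ##.#  (1 black, running=7)
  Row 3: ####  (0 black, running=7)
  Row 4: ####  (0 black, running=7)

Answer: 7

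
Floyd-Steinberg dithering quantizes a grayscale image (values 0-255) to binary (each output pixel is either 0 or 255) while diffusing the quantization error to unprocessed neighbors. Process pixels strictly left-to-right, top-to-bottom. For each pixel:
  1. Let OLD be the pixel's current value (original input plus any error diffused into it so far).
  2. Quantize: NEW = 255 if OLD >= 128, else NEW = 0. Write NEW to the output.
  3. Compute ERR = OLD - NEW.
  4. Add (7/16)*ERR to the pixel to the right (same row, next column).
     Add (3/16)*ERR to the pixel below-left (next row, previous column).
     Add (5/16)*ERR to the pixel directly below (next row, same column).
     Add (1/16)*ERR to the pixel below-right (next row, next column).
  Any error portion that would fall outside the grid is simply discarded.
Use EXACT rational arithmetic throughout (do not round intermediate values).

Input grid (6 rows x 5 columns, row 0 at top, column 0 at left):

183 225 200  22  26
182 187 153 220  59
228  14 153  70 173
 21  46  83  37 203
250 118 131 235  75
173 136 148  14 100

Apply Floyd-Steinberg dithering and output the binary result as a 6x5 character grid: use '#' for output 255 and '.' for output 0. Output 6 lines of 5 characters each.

Answer: ###..
#.##.
#...#
..#.#
##.#.
#.#..

Derivation:
(0,0): OLD=183 → NEW=255, ERR=-72
(0,1): OLD=387/2 → NEW=255, ERR=-123/2
(0,2): OLD=5539/32 → NEW=255, ERR=-2621/32
(0,3): OLD=-7083/512 → NEW=0, ERR=-7083/512
(0,4): OLD=163411/8192 → NEW=0, ERR=163411/8192
(1,0): OLD=4735/32 → NEW=255, ERR=-3425/32
(1,1): OLD=25881/256 → NEW=0, ERR=25881/256
(1,2): OLD=1353293/8192 → NEW=255, ERR=-735667/8192
(1,3): OLD=5734697/32768 → NEW=255, ERR=-2621143/32768
(1,4): OLD=15399899/524288 → NEW=0, ERR=15399899/524288
(2,0): OLD=874531/4096 → NEW=255, ERR=-169949/4096
(2,1): OLD=512881/131072 → NEW=0, ERR=512881/131072
(2,2): OLD=247398419/2097152 → NEW=0, ERR=247398419/2097152
(2,3): OLD=3238301449/33554432 → NEW=0, ERR=3238301449/33554432
(2,4): OLD=117790695167/536870912 → NEW=255, ERR=-19111387393/536870912
(3,0): OLD=18386995/2097152 → NEW=0, ERR=18386995/2097152
(3,1): OLD=1184212343/16777216 → NEW=0, ERR=1184212343/16777216
(3,2): OLD=90777333901/536870912 → NEW=255, ERR=-46124748659/536870912
(3,3): OLD=32502286037/1073741824 → NEW=0, ERR=32502286037/1073741824
(3,4): OLD=3627541219049/17179869184 → NEW=255, ERR=-753325422871/17179869184
(4,0): OLD=71396980829/268435456 → NEW=255, ERR=2945939549/268435456
(4,1): OLD=1110662235165/8589934592 → NEW=255, ERR=-1079771085795/8589934592
(4,2): OLD=8142496996051/137438953472 → NEW=0, ERR=8142496996051/137438953472
(4,3): OLD=564681661285149/2199023255552 → NEW=255, ERR=3930731119389/2199023255552
(4,4): OLD=2250779435664459/35184372088832 → NEW=0, ERR=2250779435664459/35184372088832
(5,0): OLD=21008976021111/137438953472 → NEW=255, ERR=-14037957114249/137438953472
(5,1): OLD=70177794064485/1099511627776 → NEW=0, ERR=70177794064485/1099511627776
(5,2): OLD=6576546741128653/35184372088832 → NEW=255, ERR=-2395468141523507/35184372088832
(5,3): OLD=66074596191843/140737488355328 → NEW=0, ERR=66074596191843/140737488355328
(5,4): OLD=270909659046797777/2251799813685248 → NEW=0, ERR=270909659046797777/2251799813685248
Row 0: ###..
Row 1: #.##.
Row 2: #...#
Row 3: ..#.#
Row 4: ##.#.
Row 5: #.#..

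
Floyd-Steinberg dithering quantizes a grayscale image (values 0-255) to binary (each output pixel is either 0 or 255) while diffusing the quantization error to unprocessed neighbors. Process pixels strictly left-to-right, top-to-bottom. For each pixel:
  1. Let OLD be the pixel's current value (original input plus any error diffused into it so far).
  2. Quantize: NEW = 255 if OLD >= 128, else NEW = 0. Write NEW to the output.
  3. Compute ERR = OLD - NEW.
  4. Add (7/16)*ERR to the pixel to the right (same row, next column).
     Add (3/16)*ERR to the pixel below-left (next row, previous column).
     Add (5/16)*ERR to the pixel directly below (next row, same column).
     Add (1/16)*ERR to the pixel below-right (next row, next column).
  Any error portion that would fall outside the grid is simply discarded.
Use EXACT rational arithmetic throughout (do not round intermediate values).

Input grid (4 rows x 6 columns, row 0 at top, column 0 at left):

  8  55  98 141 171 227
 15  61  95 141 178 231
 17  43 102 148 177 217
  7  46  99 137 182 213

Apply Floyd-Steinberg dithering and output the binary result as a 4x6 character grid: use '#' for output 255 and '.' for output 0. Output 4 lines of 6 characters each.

Answer: ...###
..#.##
..#.##
...#.#

Derivation:
(0,0): OLD=8 → NEW=0, ERR=8
(0,1): OLD=117/2 → NEW=0, ERR=117/2
(0,2): OLD=3955/32 → NEW=0, ERR=3955/32
(0,3): OLD=99877/512 → NEW=255, ERR=-30683/512
(0,4): OLD=1186051/8192 → NEW=255, ERR=-902909/8192
(0,5): OLD=23432981/131072 → NEW=255, ERR=-9990379/131072
(1,0): OLD=911/32 → NEW=0, ERR=911/32
(1,1): OLD=29545/256 → NEW=0, ERR=29545/256
(1,2): OLD=1446173/8192 → NEW=255, ERR=-642787/8192
(1,3): OLD=2457689/32768 → NEW=0, ERR=2457689/32768
(1,4): OLD=332049643/2097152 → NEW=255, ERR=-202724117/2097152
(1,5): OLD=5301629949/33554432 → NEW=255, ERR=-3254750211/33554432
(2,0): OLD=194707/4096 → NEW=0, ERR=194707/4096
(2,1): OLD=11394049/131072 → NEW=0, ERR=11394049/131072
(2,2): OLD=286864195/2097152 → NEW=255, ERR=-247909565/2097152
(2,3): OLD=1622211819/16777216 → NEW=0, ERR=1622211819/16777216
(2,4): OLD=94271610433/536870912 → NEW=255, ERR=-42630472127/536870912
(2,5): OLD=1253325110743/8589934592 → NEW=255, ERR=-937108210217/8589934592
(3,0): OLD=80015331/2097152 → NEW=0, ERR=80015331/2097152
(3,1): OLD=1185548199/16777216 → NEW=0, ERR=1185548199/16777216
(3,2): OLD=15641319333/134217728 → NEW=0, ERR=15641319333/134217728
(3,3): OLD=1682975606447/8589934592 → NEW=255, ERR=-507457714513/8589934592
(3,4): OLD=8035247790415/68719476736 → NEW=0, ERR=8035247790415/68719476736
(3,5): OLD=247501682408257/1099511627776 → NEW=255, ERR=-32873782674623/1099511627776
Row 0: ...###
Row 1: ..#.##
Row 2: ..#.##
Row 3: ...#.#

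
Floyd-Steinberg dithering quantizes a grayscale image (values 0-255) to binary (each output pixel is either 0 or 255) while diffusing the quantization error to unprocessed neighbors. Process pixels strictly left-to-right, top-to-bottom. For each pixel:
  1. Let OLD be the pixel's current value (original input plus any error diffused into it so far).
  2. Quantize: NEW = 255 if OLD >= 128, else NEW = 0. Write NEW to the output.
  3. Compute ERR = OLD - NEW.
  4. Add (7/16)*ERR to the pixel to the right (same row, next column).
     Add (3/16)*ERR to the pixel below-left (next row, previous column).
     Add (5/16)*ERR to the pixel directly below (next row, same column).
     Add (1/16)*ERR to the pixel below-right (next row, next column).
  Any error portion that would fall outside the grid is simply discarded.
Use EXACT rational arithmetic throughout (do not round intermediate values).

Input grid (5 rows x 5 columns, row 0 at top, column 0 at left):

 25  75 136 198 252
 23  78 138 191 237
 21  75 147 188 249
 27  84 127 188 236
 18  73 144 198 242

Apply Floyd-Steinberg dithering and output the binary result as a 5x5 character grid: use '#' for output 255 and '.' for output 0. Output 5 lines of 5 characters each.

(0,0): OLD=25 → NEW=0, ERR=25
(0,1): OLD=1375/16 → NEW=0, ERR=1375/16
(0,2): OLD=44441/256 → NEW=255, ERR=-20839/256
(0,3): OLD=665135/4096 → NEW=255, ERR=-379345/4096
(0,4): OLD=13859657/65536 → NEW=255, ERR=-2852023/65536
(1,0): OLD=12013/256 → NEW=0, ERR=12013/256
(1,1): OLD=228731/2048 → NEW=0, ERR=228731/2048
(1,2): OLD=9793047/65536 → NEW=255, ERR=-6918633/65536
(1,3): OLD=26902283/262144 → NEW=0, ERR=26902283/262144
(1,4): OLD=1101047489/4194304 → NEW=255, ERR=31499969/4194304
(2,0): OLD=1854841/32768 → NEW=0, ERR=1854841/32768
(2,1): OLD=123527363/1048576 → NEW=0, ERR=123527363/1048576
(2,2): OLD=3217389321/16777216 → NEW=255, ERR=-1060800759/16777216
(2,3): OLD=50255820555/268435456 → NEW=255, ERR=-18195220725/268435456
(2,4): OLD=979708239501/4294967296 → NEW=255, ERR=-115508420979/4294967296
(3,0): OLD=1120341481/16777216 → NEW=0, ERR=1120341481/16777216
(3,1): OLD=19020217013/134217728 → NEW=255, ERR=-15205303627/134217728
(3,2): OLD=224759877847/4294967296 → NEW=0, ERR=224759877847/4294967296
(3,3): OLD=1552359107007/8589934592 → NEW=255, ERR=-638074213953/8589934592
(3,4): OLD=26231742248731/137438953472 → NEW=255, ERR=-8815190886629/137438953472
(4,0): OLD=37852454023/2147483648 → NEW=0, ERR=37852454023/2147483648
(4,1): OLD=4074694630407/68719476736 → NEW=0, ERR=4074694630407/68719476736
(4,2): OLD=181734430448457/1099511627776 → NEW=255, ERR=-98641034634423/1099511627776
(4,3): OLD=2230372044873223/17592186044416 → NEW=0, ERR=2230372044873223/17592186044416
(4,4): OLD=76781050520473009/281474976710656 → NEW=255, ERR=5004931459255729/281474976710656
Row 0: ..###
Row 1: ..#.#
Row 2: ..###
Row 3: .#.##
Row 4: ..#.#

Answer: ..###
..#.#
..###
.#.##
..#.#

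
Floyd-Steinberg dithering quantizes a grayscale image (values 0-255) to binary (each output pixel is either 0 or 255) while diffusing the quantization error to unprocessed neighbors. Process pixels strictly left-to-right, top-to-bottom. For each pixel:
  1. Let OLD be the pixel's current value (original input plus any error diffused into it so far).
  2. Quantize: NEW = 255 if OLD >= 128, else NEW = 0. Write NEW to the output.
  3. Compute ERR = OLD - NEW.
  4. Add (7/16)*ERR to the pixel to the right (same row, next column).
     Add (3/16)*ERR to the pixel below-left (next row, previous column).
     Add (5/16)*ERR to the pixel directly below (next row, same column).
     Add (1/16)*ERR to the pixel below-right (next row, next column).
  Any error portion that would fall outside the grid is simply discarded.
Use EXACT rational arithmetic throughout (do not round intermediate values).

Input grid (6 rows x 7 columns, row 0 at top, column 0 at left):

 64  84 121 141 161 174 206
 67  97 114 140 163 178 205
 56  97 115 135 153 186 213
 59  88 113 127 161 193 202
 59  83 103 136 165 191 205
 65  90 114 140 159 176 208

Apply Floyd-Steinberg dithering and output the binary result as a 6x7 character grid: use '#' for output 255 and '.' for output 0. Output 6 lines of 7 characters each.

Answer: ..#.###
.#.#.##
..#.#.#
.#.####
..#.#.#
.#.#.##

Derivation:
(0,0): OLD=64 → NEW=0, ERR=64
(0,1): OLD=112 → NEW=0, ERR=112
(0,2): OLD=170 → NEW=255, ERR=-85
(0,3): OLD=1661/16 → NEW=0, ERR=1661/16
(0,4): OLD=52843/256 → NEW=255, ERR=-12437/256
(0,5): OLD=625645/4096 → NEW=255, ERR=-418835/4096
(0,6): OLD=10568571/65536 → NEW=255, ERR=-6143109/65536
(1,0): OLD=108 → NEW=0, ERR=108
(1,1): OLD=2677/16 → NEW=255, ERR=-1403/16
(1,2): OLD=9669/128 → NEW=0, ERR=9669/128
(1,3): OLD=782615/4096 → NEW=255, ERR=-261865/4096
(1,4): OLD=877883/8192 → NEW=0, ERR=877883/8192
(1,5): OLD=180687977/1048576 → NEW=255, ERR=-86698903/1048576
(1,6): OLD=2233766479/16777216 → NEW=255, ERR=-2044423601/16777216
(2,0): OLD=18767/256 → NEW=0, ERR=18767/256
(2,1): OLD=502103/4096 → NEW=0, ERR=502103/4096
(2,2): OLD=5726819/32768 → NEW=255, ERR=-2629021/32768
(2,3): OLD=54910993/524288 → NEW=0, ERR=54910993/524288
(2,4): OLD=3570378921/16777216 → NEW=255, ERR=-707811159/16777216
(2,5): OLD=8425759511/67108864 → NEW=0, ERR=8425759511/67108864
(2,6): OLD=241250123277/1073741824 → NEW=255, ERR=-32554041843/1073741824
(3,0): OLD=6874293/65536 → NEW=0, ERR=6874293/65536
(3,1): OLD=169593205/1048576 → NEW=255, ERR=-97793675/1048576
(3,2): OLD=1248630649/16777216 → NEW=0, ERR=1248630649/16777216
(3,3): OLD=24073992053/134217728 → NEW=255, ERR=-10151528587/134217728
(3,4): OLD=310983492133/2147483648 → NEW=255, ERR=-236624838107/2147483648
(3,5): OLD=6037253080625/34359738368 → NEW=255, ERR=-2724480203215/34359738368
(3,6): OLD=91084655157623/549755813888 → NEW=255, ERR=-49103077383817/549755813888
(4,0): OLD=1246418159/16777216 → NEW=0, ERR=1246418159/16777216
(4,1): OLD=7171821729/67108864 → NEW=0, ERR=7171821729/67108864
(4,2): OLD=328569369749/2147483648 → NEW=255, ERR=-219038960491/2147483648
(4,3): OLD=888739808201/17179869184 → NEW=0, ERR=888739808201/17179869184
(4,4): OLD=73449847629857/549755813888 → NEW=255, ERR=-66737884911583/549755813888
(4,5): OLD=196761241474151/2199023255552 → NEW=0, ERR=196761241474151/2199023255552
(4,6): OLD=7433696687847517/35184372088832 → NEW=255, ERR=-1538318194804643/35184372088832
(5,0): OLD=116237046927/1073741824 → NEW=0, ERR=116237046927/1073741824
(5,1): OLD=5369611229617/34359738368 → NEW=255, ERR=-3392122054223/34359738368
(5,2): OLD=30408603138845/549755813888 → NEW=0, ERR=30408603138845/549755813888
(5,3): OLD=665111992886375/4398046511104 → NEW=255, ERR=-456389867445145/4398046511104
(5,4): OLD=6732470695413603/70368744177664 → NEW=0, ERR=6732470695413603/70368744177664
(5,5): OLD=258995118670550723/1125899906842624 → NEW=255, ERR=-28109357574318397/1125899906842624
(5,6): OLD=3404840231418046325/18014398509481984 → NEW=255, ERR=-1188831388499859595/18014398509481984
Row 0: ..#.###
Row 1: .#.#.##
Row 2: ..#.#.#
Row 3: .#.####
Row 4: ..#.#.#
Row 5: .#.#.##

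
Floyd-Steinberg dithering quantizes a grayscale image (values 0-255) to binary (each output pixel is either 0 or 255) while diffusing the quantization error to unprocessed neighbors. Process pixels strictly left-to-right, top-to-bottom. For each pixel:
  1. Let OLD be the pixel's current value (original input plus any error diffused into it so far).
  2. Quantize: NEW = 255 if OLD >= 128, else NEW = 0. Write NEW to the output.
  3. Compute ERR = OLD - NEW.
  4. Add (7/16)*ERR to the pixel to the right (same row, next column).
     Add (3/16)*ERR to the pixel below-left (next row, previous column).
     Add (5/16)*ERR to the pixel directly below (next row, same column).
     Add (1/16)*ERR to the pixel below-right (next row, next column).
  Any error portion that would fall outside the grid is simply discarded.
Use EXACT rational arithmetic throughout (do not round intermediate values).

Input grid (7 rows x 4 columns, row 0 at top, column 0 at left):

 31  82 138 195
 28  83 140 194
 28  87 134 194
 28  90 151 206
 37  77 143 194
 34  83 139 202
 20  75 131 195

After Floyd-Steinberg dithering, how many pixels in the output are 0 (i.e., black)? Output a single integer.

(0,0): OLD=31 → NEW=0, ERR=31
(0,1): OLD=1529/16 → NEW=0, ERR=1529/16
(0,2): OLD=46031/256 → NEW=255, ERR=-19249/256
(0,3): OLD=663977/4096 → NEW=255, ERR=-380503/4096
(1,0): OLD=14235/256 → NEW=0, ERR=14235/256
(1,1): OLD=256061/2048 → NEW=0, ERR=256061/2048
(1,2): OLD=10469889/65536 → NEW=255, ERR=-6241791/65536
(1,3): OLD=124363223/1048576 → NEW=0, ERR=124363223/1048576
(2,0): OLD=2255087/32768 → NEW=0, ERR=2255087/32768
(2,1): OLD=148685877/1048576 → NEW=255, ERR=-118701003/1048576
(2,2): OLD=177761193/2097152 → NEW=0, ERR=177761193/2097152
(2,3): OLD=8797783077/33554432 → NEW=255, ERR=241402917/33554432
(3,0): OLD=474472959/16777216 → NEW=0, ERR=474472959/16777216
(3,1): OLD=23405294689/268435456 → NEW=0, ERR=23405294689/268435456
(3,2): OLD=901550501279/4294967296 → NEW=255, ERR=-193666159201/4294967296
(3,3): OLD=13319101883353/68719476736 → NEW=255, ERR=-4204364684327/68719476736
(4,0): OLD=267087510739/4294967296 → NEW=0, ERR=267087510739/4294967296
(4,1): OLD=4286951229433/34359738368 → NEW=0, ERR=4286951229433/34359738368
(4,2): OLD=195132848635353/1099511627776 → NEW=255, ERR=-85242616447527/1099511627776
(4,3): OLD=2430258065982399/17592186044416 → NEW=255, ERR=-2055749375343681/17592186044416
(5,0): OLD=42236051790051/549755813888 → NEW=0, ERR=42236051790051/549755813888
(5,1): OLD=2550014916863125/17592186044416 → NEW=255, ERR=-1935992524462955/17592186044416
(5,2): OLD=461916739974281/8796093022208 → NEW=0, ERR=461916739974281/8796093022208
(5,3): OLD=51682150915313609/281474976710656 → NEW=255, ERR=-20093968145903671/281474976710656
(6,0): OLD=6579290247232415/281474976710656 → NEW=0, ERR=6579290247232415/281474976710656
(6,1): OLD=294914467380414793/4503599627370496 → NEW=0, ERR=294914467380414793/4503599627370496
(6,2): OLD=11226328387699729839/72057594037927936 → NEW=255, ERR=-7148358091971893841/72057594037927936
(6,3): OLD=152844929461644514505/1152921504606846976 → NEW=255, ERR=-141150054213101464375/1152921504606846976
Output grid:
  Row 0: ..##  (2 black, running=2)
  Row 1: ..#.  (3 black, running=5)
  Row 2: .#.#  (2 black, running=7)
  Row 3: ..##  (2 black, running=9)
  Row 4: ..##  (2 black, running=11)
  Row 5: .#.#  (2 black, running=13)
  Row 6: ..##  (2 black, running=15)

Answer: 15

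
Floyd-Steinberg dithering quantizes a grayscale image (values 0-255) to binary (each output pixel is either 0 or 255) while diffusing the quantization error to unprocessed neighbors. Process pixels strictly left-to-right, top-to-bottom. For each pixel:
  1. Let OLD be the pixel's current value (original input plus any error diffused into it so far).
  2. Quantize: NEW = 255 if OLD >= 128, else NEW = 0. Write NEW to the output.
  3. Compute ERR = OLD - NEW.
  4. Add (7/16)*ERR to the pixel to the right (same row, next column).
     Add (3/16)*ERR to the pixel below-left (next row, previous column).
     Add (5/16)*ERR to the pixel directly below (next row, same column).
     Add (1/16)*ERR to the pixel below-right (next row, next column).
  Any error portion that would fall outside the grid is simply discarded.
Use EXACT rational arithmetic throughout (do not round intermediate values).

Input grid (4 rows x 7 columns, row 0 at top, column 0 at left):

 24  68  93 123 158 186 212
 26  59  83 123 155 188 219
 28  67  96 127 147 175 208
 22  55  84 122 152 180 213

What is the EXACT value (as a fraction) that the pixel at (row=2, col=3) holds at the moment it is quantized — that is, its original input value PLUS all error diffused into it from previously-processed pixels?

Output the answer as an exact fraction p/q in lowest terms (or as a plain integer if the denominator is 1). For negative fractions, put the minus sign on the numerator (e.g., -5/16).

(0,0): OLD=24 → NEW=0, ERR=24
(0,1): OLD=157/2 → NEW=0, ERR=157/2
(0,2): OLD=4075/32 → NEW=0, ERR=4075/32
(0,3): OLD=91501/512 → NEW=255, ERR=-39059/512
(0,4): OLD=1020923/8192 → NEW=0, ERR=1020923/8192
(0,5): OLD=31525853/131072 → NEW=255, ERR=-1897507/131072
(0,6): OLD=431313675/2097152 → NEW=255, ERR=-103460085/2097152
(1,0): OLD=1543/32 → NEW=0, ERR=1543/32
(1,1): OLD=33281/256 → NEW=255, ERR=-31999/256
(1,2): OLD=480965/8192 → NEW=0, ERR=480965/8192
(1,3): OLD=5117465/32768 → NEW=255, ERR=-3238375/32768
(1,4): OLD=300366275/2097152 → NEW=255, ERR=-234407485/2097152
(1,5): OLD=2233278147/16777216 → NEW=255, ERR=-2044911933/16777216
(1,6): OLD=40091697037/268435456 → NEW=255, ERR=-28359344243/268435456
(2,0): OLD=80411/4096 → NEW=0, ERR=80411/4096
(2,1): OLD=6625641/131072 → NEW=0, ERR=6625641/131072
(2,2): OLD=230939291/2097152 → NEW=0, ERR=230939291/2097152
(2,3): OLD=2130806243/16777216 → NEW=0, ERR=2130806243/16777216
Target (2,3): original=127, with diffused error = 2130806243/16777216

Answer: 2130806243/16777216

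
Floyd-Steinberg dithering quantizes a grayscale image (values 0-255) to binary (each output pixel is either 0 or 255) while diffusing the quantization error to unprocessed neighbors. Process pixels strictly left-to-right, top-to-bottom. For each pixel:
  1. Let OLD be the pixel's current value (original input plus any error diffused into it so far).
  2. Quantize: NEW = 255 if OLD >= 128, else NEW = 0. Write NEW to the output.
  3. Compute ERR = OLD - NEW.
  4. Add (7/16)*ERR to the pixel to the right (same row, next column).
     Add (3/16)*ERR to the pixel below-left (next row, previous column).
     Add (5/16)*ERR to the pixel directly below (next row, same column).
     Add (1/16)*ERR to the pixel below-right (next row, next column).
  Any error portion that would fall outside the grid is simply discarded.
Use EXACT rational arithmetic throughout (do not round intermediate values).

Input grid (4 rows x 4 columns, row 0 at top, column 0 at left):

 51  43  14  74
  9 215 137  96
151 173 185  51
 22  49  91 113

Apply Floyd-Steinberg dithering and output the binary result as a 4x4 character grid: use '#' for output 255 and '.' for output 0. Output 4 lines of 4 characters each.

Answer: ....
.##.
#.#.
..#.

Derivation:
(0,0): OLD=51 → NEW=0, ERR=51
(0,1): OLD=1045/16 → NEW=0, ERR=1045/16
(0,2): OLD=10899/256 → NEW=0, ERR=10899/256
(0,3): OLD=379397/4096 → NEW=0, ERR=379397/4096
(1,0): OLD=9519/256 → NEW=0, ERR=9519/256
(1,1): OLD=538313/2048 → NEW=255, ERR=16073/2048
(1,2): OLD=11481085/65536 → NEW=255, ERR=-5230595/65536
(1,3): OLD=97191035/1048576 → NEW=0, ERR=97191035/1048576
(2,0): OLD=5376947/32768 → NEW=255, ERR=-2978893/32768
(2,1): OLD=129015905/1048576 → NEW=0, ERR=129015905/1048576
(2,2): OLD=486031397/2097152 → NEW=255, ERR=-48742363/2097152
(2,3): OLD=2174610801/33554432 → NEW=0, ERR=2174610801/33554432
(3,0): OLD=279523587/16777216 → NEW=0, ERR=279523587/16777216
(3,1): OLD=22736264925/268435456 → NEW=0, ERR=22736264925/268435456
(3,2): OLD=604019496995/4294967296 → NEW=255, ERR=-491197163485/4294967296
(3,3): OLD=5618847279989/68719476736 → NEW=0, ERR=5618847279989/68719476736
Row 0: ....
Row 1: .##.
Row 2: #.#.
Row 3: ..#.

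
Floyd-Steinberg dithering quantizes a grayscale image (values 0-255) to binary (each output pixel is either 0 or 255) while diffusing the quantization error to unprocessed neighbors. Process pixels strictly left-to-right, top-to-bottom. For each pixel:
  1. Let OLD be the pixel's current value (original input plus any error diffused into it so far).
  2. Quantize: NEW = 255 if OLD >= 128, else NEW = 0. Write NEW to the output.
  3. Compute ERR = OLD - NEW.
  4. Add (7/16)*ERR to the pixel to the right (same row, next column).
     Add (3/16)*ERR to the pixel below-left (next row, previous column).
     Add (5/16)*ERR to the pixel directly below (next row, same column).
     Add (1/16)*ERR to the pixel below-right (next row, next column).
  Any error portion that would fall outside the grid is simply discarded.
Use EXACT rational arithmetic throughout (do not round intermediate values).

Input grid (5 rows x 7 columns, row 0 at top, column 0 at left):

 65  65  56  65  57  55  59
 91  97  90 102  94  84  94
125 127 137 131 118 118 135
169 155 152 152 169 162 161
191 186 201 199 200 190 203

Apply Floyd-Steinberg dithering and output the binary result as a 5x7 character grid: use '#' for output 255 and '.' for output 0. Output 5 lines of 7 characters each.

Answer: .......
#.##.#.
.#.#.#.
#.#.###
#####.#

Derivation:
(0,0): OLD=65 → NEW=0, ERR=65
(0,1): OLD=1495/16 → NEW=0, ERR=1495/16
(0,2): OLD=24801/256 → NEW=0, ERR=24801/256
(0,3): OLD=439847/4096 → NEW=0, ERR=439847/4096
(0,4): OLD=6814481/65536 → NEW=0, ERR=6814481/65536
(0,5): OLD=105373047/1048576 → NEW=0, ERR=105373047/1048576
(0,6): OLD=1727467073/16777216 → NEW=0, ERR=1727467073/16777216
(1,0): OLD=32981/256 → NEW=255, ERR=-32299/256
(1,1): OLD=190931/2048 → NEW=0, ERR=190931/2048
(1,2): OLD=12257615/65536 → NEW=255, ERR=-4454065/65536
(1,3): OLD=34439139/262144 → NEW=255, ERR=-32407581/262144
(1,4): OLD=1643524489/16777216 → NEW=0, ERR=1643524489/16777216
(1,5): OLD=24705000921/134217728 → NEW=255, ERR=-9520519719/134217728
(1,6): OLD=217806257815/2147483648 → NEW=0, ERR=217806257815/2147483648
(2,0): OLD=3376833/32768 → NEW=0, ERR=3376833/32768
(2,1): OLD=189363035/1048576 → NEW=255, ERR=-78023845/1048576
(2,2): OLD=1104852177/16777216 → NEW=0, ERR=1104852177/16777216
(2,3): OLD=18159458441/134217728 → NEW=255, ERR=-16066062199/134217728
(2,4): OLD=80763687001/1073741824 → NEW=0, ERR=80763687001/1073741824
(2,5): OLD=5287289075955/34359738368 → NEW=255, ERR=-3474444207885/34359738368
(2,6): OLD=64883172996821/549755813888 → NEW=0, ERR=64883172996821/549755813888
(3,0): OLD=3141571249/16777216 → NEW=255, ERR=-1136618831/16777216
(3,1): OLD=16226375645/134217728 → NEW=0, ERR=16226375645/134217728
(3,2): OLD=213005496167/1073741824 → NEW=255, ERR=-60798668953/1073741824
(3,3): OLD=464027136417/4294967296 → NEW=0, ERR=464027136417/4294967296
(3,4): OLD=117280197559985/549755813888 → NEW=255, ERR=-22907534981455/549755813888
(3,5): OLD=611329657415843/4398046511104 → NEW=255, ERR=-510172202915677/4398046511104
(3,6): OLD=9908760453457725/70368744177664 → NEW=255, ERR=-8035269311846595/70368744177664
(4,0): OLD=413383750463/2147483648 → NEW=255, ERR=-134224579777/2147483648
(4,1): OLD=6239170105523/34359738368 → NEW=255, ERR=-2522563178317/34359738368
(4,2): OLD=98405792749917/549755813888 → NEW=255, ERR=-41781939791523/549755813888
(4,3): OLD=827537388368655/4398046511104 → NEW=255, ERR=-293964471962865/4398046511104
(4,4): OLD=5022171655739261/35184372088832 → NEW=255, ERR=-3949843226912899/35184372088832
(4,5): OLD=90771428476897789/1125899906842624 → NEW=0, ERR=90771428476897789/1125899906842624
(4,6): OLD=3518897267868986363/18014398509481984 → NEW=255, ERR=-1074774352048919557/18014398509481984
Row 0: .......
Row 1: #.##.#.
Row 2: .#.#.#.
Row 3: #.#.###
Row 4: #####.#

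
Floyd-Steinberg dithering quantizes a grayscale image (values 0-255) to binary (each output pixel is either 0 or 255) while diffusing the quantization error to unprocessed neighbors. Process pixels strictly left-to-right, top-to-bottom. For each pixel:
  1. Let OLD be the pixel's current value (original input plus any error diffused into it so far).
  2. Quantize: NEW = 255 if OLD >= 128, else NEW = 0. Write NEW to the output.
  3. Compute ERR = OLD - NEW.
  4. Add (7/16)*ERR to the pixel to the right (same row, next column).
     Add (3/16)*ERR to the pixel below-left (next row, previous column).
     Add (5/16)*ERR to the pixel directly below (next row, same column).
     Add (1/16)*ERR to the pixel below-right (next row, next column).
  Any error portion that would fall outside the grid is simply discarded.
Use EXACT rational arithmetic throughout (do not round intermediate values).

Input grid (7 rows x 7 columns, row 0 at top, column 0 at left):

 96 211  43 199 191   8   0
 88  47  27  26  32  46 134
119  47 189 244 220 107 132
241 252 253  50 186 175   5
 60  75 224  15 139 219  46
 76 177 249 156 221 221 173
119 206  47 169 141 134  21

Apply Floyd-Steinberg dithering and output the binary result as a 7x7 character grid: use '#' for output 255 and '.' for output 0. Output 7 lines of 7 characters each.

(0,0): OLD=96 → NEW=0, ERR=96
(0,1): OLD=253 → NEW=255, ERR=-2
(0,2): OLD=337/8 → NEW=0, ERR=337/8
(0,3): OLD=27831/128 → NEW=255, ERR=-4809/128
(0,4): OLD=357505/2048 → NEW=255, ERR=-164735/2048
(0,5): OLD=-891001/32768 → NEW=0, ERR=-891001/32768
(0,6): OLD=-6237007/524288 → NEW=0, ERR=-6237007/524288
(1,0): OLD=941/8 → NEW=0, ERR=941/8
(1,1): OLD=7151/64 → NEW=0, ERR=7151/64
(1,2): OLD=167687/2048 → NEW=0, ERR=167687/2048
(1,3): OLD=308281/8192 → NEW=0, ERR=308281/8192
(1,4): OLD=8326177/524288 → NEW=0, ERR=8326177/524288
(1,5): OLD=155997973/4194304 → NEW=0, ERR=155997973/4194304
(1,6): OLD=9721045179/67108864 → NEW=255, ERR=-7391715141/67108864
(2,0): OLD=180949/1024 → NEW=255, ERR=-80171/1024
(2,1): OLD=2305819/32768 → NEW=0, ERR=2305819/32768
(2,2): OLD=136006809/524288 → NEW=255, ERR=2313369/524288
(2,3): OLD=1114785129/4194304 → NEW=255, ERR=45237609/4194304
(2,4): OLD=8019747107/33554432 → NEW=255, ERR=-536633053/33554432
(2,5): OLD=98747955499/1073741824 → NEW=0, ERR=98747955499/1073741824
(2,6): OLD=2407576690589/17179869184 → NEW=255, ERR=-1973289951331/17179869184
(3,0): OLD=120443505/524288 → NEW=255, ERR=-13249935/524288
(3,1): OLD=1085768873/4194304 → NEW=255, ERR=16221353/4194304
(3,2): OLD=8807742241/33554432 → NEW=255, ERR=251362081/33554432
(3,3): OLD=3618842623/67108864 → NEW=0, ERR=3618842623/67108864
(3,4): OLD=3822729447921/17179869184 → NEW=255, ERR=-558137193999/17179869184
(3,5): OLD=22950941909999/137438953472 → NEW=255, ERR=-12095991225361/137438953472
(3,6): OLD=-139968682049135/2199023255552 → NEW=0, ERR=-139968682049135/2199023255552
(4,0): OLD=3545198499/67108864 → NEW=0, ERR=3545198499/67108864
(4,1): OLD=106456915339/1073741824 → NEW=0, ERR=106456915339/1073741824
(4,2): OLD=4811564149821/17179869184 → NEW=255, ERR=430697507901/17179869184
(4,3): OLD=5112227760191/137438953472 → NEW=0, ERR=5112227760191/137438953472
(4,4): OLD=145123877549463/1099511627776 → NEW=255, ERR=-135251587533417/1099511627776
(4,5): OLD=4352828356978213/35184372088832 → NEW=0, ERR=4352828356978213/35184372088832
(4,6): OLD=42071428038604627/562949953421312 → NEW=0, ERR=42071428038604627/562949953421312
(5,0): OLD=1908656683921/17179869184 → NEW=0, ERR=1908656683921/17179869184
(5,1): OLD=36365101441551/137438953472 → NEW=255, ERR=1318168306191/137438953472
(5,2): OLD=301487518767895/1099511627776 → NEW=255, ERR=21112053685015/1099511627776
(5,3): OLD=1359232193518527/8796093022208 → NEW=255, ERR=-883771527144513/8796093022208
(5,4): OLD=92393298318260403/562949953421312 → NEW=255, ERR=-51158939804174157/562949953421312
(5,5): OLD=1018835098262750775/4503599627370496 → NEW=255, ERR=-129582806716725705/4503599627370496
(5,6): OLD=13798903272781849337/72057594037927936 → NEW=255, ERR=-4575783206889774343/72057594037927936
(6,0): OLD=341984539686101/2199023255552 → NEW=255, ERR=-218766390479659/2199023255552
(6,1): OLD=6193049759089037/35184372088832 → NEW=255, ERR=-2778965123563123/35184372088832
(6,2): OLD=116013296112943/562949953421312 → NEW=0, ERR=116013296112943/562949953421312
(6,3): OLD=548777215255989649/4503599627370496 → NEW=0, ERR=548777215255989649/4503599627370496
(6,4): OLD=2778491057981158117/18014398509481984 → NEW=255, ERR=-1815180561936747803/18014398509481984
(6,5): OLD=73024107430146884775/1152921504606846976 → NEW=0, ERR=73024107430146884775/1152921504606846976
(6,6): OLD=499314522488265049441/18446744073709551616 → NEW=0, ERR=499314522488265049441/18446744073709551616
Row 0: .#.##..
Row 1: ......#
Row 2: #.###.#
Row 3: ###.##.
Row 4: ..#.#..
Row 5: .######
Row 6: ##..#..

Answer: .#.##..
......#
#.###.#
###.##.
..#.#..
.######
##..#..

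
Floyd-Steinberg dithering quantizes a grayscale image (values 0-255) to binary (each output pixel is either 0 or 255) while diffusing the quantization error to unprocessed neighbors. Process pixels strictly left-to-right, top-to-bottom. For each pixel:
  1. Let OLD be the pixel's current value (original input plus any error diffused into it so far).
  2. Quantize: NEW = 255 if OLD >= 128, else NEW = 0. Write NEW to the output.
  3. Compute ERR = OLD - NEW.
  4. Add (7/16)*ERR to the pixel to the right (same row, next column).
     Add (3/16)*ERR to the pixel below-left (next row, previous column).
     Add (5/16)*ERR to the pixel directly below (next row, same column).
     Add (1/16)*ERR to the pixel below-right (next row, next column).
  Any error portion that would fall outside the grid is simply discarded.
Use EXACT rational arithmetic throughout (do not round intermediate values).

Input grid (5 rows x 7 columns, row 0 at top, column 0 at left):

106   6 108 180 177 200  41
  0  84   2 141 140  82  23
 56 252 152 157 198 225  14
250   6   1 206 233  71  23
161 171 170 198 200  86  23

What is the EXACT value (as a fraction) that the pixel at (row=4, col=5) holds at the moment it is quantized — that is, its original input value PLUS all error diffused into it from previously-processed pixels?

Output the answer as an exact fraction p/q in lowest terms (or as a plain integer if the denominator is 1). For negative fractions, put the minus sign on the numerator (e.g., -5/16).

(0,0): OLD=106 → NEW=0, ERR=106
(0,1): OLD=419/8 → NEW=0, ERR=419/8
(0,2): OLD=16757/128 → NEW=255, ERR=-15883/128
(0,3): OLD=257459/2048 → NEW=0, ERR=257459/2048
(0,4): OLD=7602149/32768 → NEW=255, ERR=-753691/32768
(0,5): OLD=99581763/524288 → NEW=255, ERR=-34111677/524288
(0,6): OLD=105151189/8388608 → NEW=0, ERR=105151189/8388608
(1,0): OLD=5497/128 → NEW=0, ERR=5497/128
(1,1): OLD=104975/1024 → NEW=0, ERR=104975/1024
(1,2): OLD=1144187/32768 → NEW=0, ERR=1144187/32768
(1,3): OLD=24050879/131072 → NEW=255, ERR=-9372481/131072
(1,4): OLD=815254845/8388608 → NEW=0, ERR=815254845/8388608
(1,5): OLD=7053106061/67108864 → NEW=0, ERR=7053106061/67108864
(1,6): OLD=73907557283/1073741824 → NEW=0, ERR=73907557283/1073741824
(2,0): OLD=1452309/16384 → NEW=0, ERR=1452309/16384
(2,1): OLD=174088695/524288 → NEW=255, ERR=40395255/524288
(2,2): OLD=1590647589/8388608 → NEW=255, ERR=-548447451/8388608
(2,3): OLD=8486266813/67108864 → NEW=0, ERR=8486266813/67108864
(2,4): OLD=160487775277/536870912 → NEW=255, ERR=23585692717/536870912
(2,5): OLD=5085994041327/17179869184 → NEW=255, ERR=705127399407/17179869184
(2,6): OLD=16502382227321/274877906944 → NEW=0, ERR=16502382227321/274877906944
(3,0): OLD=2450707205/8388608 → NEW=255, ERR=311612165/8388608
(3,1): OLD=2658225889/67108864 → NEW=0, ERR=2658225889/67108864
(3,2): OLD=14186409043/536870912 → NEW=0, ERR=14186409043/536870912
(3,3): OLD=560984625765/2147483648 → NEW=255, ERR=13376295525/2147483648
(3,4): OLD=72857202204421/274877906944 → NEW=255, ERR=2763335933701/274877906944
(3,5): OLD=224798933564959/2199023255552 → NEW=0, ERR=224798933564959/2199023255552
(3,6): OLD=3133184689214785/35184372088832 → NEW=0, ERR=3133184689214785/35184372088832
(4,0): OLD=193311597931/1073741824 → NEW=255, ERR=-80492567189/1073741824
(4,1): OLD=2711972542639/17179869184 → NEW=255, ERR=-1668894099281/17179869184
(4,2): OLD=38318347852577/274877906944 → NEW=255, ERR=-31775518418143/274877906944
(4,3): OLD=336249429319355/2199023255552 → NEW=255, ERR=-224501500846405/2199023255552
(4,4): OLD=3131995738251041/17592186044416 → NEW=255, ERR=-1354011703075039/17592186044416
(4,5): OLD=57194707903537089/562949953421312 → NEW=0, ERR=57194707903537089/562949953421312
Target (4,5): original=86, with diffused error = 57194707903537089/562949953421312

Answer: 57194707903537089/562949953421312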